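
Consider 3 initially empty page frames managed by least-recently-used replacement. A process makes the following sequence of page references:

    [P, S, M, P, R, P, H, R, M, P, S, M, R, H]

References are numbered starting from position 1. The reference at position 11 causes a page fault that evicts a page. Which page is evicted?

pos 1: P → miss, frames (P)
pos 2: S → miss, frames (P S)
pos 3: M → miss, frames (P S M)
pos 4: P → hit
pos 5: R → miss, evict S, frames (M P R)
pos 6: P → hit
pos 7: H → miss, evict M, frames (R P H)
pos 8: R → hit
pos 9: M → miss, evict P, frames (H R M)
pos 10: P → miss, evict H, frames (R M P)
pos 11: S → miss, evict R, frames (M P S)
At position 11, page R is evicted.

R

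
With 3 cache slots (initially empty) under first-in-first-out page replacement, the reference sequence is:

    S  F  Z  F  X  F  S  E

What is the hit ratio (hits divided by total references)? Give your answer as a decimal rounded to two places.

0.25

S → miss, frames [S]
F → miss, frames [S, F]
Z → miss, frames [S, F, Z]
F → hit
X → miss, evict S, frames [F, Z, X]
F → hit
S → miss, evict F, frames [Z, X, S]
E → miss, evict Z, frames [X, S, E]
Hits: 2 of 8 references → 2/8 = 0.2500.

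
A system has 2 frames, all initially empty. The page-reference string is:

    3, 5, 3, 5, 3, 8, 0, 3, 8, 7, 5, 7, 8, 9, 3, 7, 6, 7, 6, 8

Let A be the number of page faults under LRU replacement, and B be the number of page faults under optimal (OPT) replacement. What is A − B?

Under LRU: F F . . . F F F F F F . F F F F F . . F → 14 faults.
Under OPT: F F . . . F F . F F F . F F F . F . . F → 12 faults.
A − B = 14 − 12 = 2.

2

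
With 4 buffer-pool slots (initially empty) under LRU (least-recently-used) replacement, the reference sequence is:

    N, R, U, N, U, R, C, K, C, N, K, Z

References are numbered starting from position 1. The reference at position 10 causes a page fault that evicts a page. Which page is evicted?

U

pos 1: N -> fault, frames [N]
pos 2: R -> fault, frames [N, R]
pos 3: U -> fault, frames [N, R, U]
pos 4: N -> hit
pos 5: U -> hit
pos 6: R -> hit
pos 7: C -> fault, frames [N, U, R, C]
pos 8: K -> fault, evict N, frames [U, R, C, K]
pos 9: C -> hit
pos 10: N -> fault, evict U, frames [R, K, C, N]
At position 10, page U is evicted.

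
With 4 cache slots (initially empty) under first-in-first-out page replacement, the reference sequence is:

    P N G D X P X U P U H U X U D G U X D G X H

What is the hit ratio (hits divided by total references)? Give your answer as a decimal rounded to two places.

P: fault, frames {P}
N: fault, frames {P,N}
G: fault, frames {P,N,G}
D: fault, frames {P,N,G,D}
X: fault, evict P, frames {N,G,D,X}
P: fault, evict N, frames {G,D,X,P}
X: hit
U: fault, evict G, frames {D,X,P,U}
P: hit
U: hit
H: fault, evict D, frames {X,P,U,H}
U: hit
X: hit
U: hit
D: fault, evict X, frames {P,U,H,D}
G: fault, evict P, frames {U,H,D,G}
U: hit
X: fault, evict U, frames {H,D,G,X}
D: hit
G: hit
X: hit
H: hit
Hits: 11 of 22 references → 11/22 = 0.5000.

0.50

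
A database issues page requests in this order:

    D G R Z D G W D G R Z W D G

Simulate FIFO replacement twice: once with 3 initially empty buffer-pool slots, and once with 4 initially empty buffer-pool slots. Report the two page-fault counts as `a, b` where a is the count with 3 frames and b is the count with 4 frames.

3 frames: F F F F F F F . . F F . F F → 11 faults.
4 frames: F F F F . . F F F F F F F F → 12 faults.
12 > 11: adding a frame increased faults — Belady's anomaly.

11, 12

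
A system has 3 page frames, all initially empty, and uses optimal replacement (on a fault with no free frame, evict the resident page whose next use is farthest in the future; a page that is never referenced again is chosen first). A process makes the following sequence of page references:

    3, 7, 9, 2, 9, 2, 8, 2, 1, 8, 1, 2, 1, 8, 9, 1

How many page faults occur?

7

3 → miss, frames [3]
7 → miss, frames [3, 7]
9 → miss, frames [3, 7, 9]
2 → miss, evict 7, frames [3, 9, 2]
9 → hit
2 → hit
8 → miss, evict 3, frames [9, 2, 8]
2 → hit
1 → miss, evict 9, frames [2, 8, 1]
8 → hit
1 → hit
2 → hit
1 → hit
8 → hit
9 → miss, evict 8, frames [2, 1, 9]
1 → hit
Page faults: 7.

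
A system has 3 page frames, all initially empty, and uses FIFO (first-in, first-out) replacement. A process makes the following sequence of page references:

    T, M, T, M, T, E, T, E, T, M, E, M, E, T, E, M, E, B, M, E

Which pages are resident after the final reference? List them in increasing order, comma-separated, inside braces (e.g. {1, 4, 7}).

T -> miss, frames (T)
M -> miss, frames (T M)
T -> hit
M -> hit
T -> hit
E -> miss, frames (T M E)
T -> hit
E -> hit
T -> hit
M -> hit
E -> hit
M -> hit
E -> hit
T -> hit
E -> hit
M -> hit
E -> hit
B -> miss, evict T, frames (M E B)
M -> hit
E -> hit

{B, E, M}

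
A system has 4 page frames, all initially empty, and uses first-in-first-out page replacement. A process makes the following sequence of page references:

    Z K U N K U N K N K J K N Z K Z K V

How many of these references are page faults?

8

Z → miss, frames [Z]
K → miss, frames [Z, K]
U → miss, frames [Z, K, U]
N → miss, frames [Z, K, U, N]
K → hit
U → hit
N → hit
K → hit
N → hit
K → hit
J → miss, evict Z, frames [K, U, N, J]
K → hit
N → hit
Z → miss, evict K, frames [U, N, J, Z]
K → miss, evict U, frames [N, J, Z, K]
Z → hit
K → hit
V → miss, evict N, frames [J, Z, K, V]
Page faults: 8.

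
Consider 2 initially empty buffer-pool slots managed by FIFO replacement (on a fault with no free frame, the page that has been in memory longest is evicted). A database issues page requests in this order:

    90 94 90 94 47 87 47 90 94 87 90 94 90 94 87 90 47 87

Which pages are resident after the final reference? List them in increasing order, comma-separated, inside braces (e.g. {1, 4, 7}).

90 -> miss, frames [90]
94 -> miss, frames [90, 94]
90 -> hit
94 -> hit
47 -> miss, evict 90, frames [94, 47]
87 -> miss, evict 94, frames [47, 87]
47 -> hit
90 -> miss, evict 47, frames [87, 90]
94 -> miss, evict 87, frames [90, 94]
87 -> miss, evict 90, frames [94, 87]
90 -> miss, evict 94, frames [87, 90]
94 -> miss, evict 87, frames [90, 94]
90 -> hit
94 -> hit
87 -> miss, evict 90, frames [94, 87]
90 -> miss, evict 94, frames [87, 90]
47 -> miss, evict 87, frames [90, 47]
87 -> miss, evict 90, frames [47, 87]

{47, 87}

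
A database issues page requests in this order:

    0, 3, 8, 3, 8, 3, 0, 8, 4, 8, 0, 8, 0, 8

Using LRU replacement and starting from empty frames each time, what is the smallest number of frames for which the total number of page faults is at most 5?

3

f=1: 14 faults
f=2: 7 faults
f=3: 4 faults
f=4: 4 faults
Smallest f with faults ≤ 5 is 3.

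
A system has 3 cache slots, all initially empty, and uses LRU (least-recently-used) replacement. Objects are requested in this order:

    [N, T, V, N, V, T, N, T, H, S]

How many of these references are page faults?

5

N → miss, frames (N)
T → miss, frames (N T)
V → miss, frames (N T V)
N → hit
V → hit
T → hit
N → hit
T → hit
H → miss, evict V, frames (N T H)
S → miss, evict N, frames (T H S)
Page faults: 5.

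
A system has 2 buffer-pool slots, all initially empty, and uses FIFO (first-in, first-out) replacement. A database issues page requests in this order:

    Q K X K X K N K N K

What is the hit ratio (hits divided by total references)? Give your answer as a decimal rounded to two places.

0.50

Q → fault, frames (Q)
K → fault, frames (Q K)
X → fault, evict Q, frames (K X)
K → hit
X → hit
K → hit
N → fault, evict K, frames (X N)
K → fault, evict X, frames (N K)
N → hit
K → hit
Hits: 5 of 10 references → 5/10 = 0.5000.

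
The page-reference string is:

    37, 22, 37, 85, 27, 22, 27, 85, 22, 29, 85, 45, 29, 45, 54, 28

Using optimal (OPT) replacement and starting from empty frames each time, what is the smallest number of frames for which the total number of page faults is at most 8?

3

f=1: 16 faults
f=2: 9 faults
f=3: 8 faults
f=4: 8 faults
f=5: 8 faults
f=6: 8 faults
f=7: 8 faults
f=8: 8 faults
Smallest f with faults ≤ 8 is 3.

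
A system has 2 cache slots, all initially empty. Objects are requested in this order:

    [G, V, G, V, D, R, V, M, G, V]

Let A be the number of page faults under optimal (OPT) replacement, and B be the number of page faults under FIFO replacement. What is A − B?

-2

Under OPT: F F . . F F . F F . → 6 faults.
Under FIFO: F F . . F F F F F F → 8 faults.
A − B = 6 − 8 = -2.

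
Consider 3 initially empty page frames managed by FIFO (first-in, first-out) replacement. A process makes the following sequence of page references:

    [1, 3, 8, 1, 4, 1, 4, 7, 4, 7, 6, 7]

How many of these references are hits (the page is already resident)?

5

1 → fault, frames (1)
3 → fault, frames (1 3)
8 → fault, frames (1 3 8)
1 → hit
4 → fault, evict 1, frames (3 8 4)
1 → fault, evict 3, frames (8 4 1)
4 → hit
7 → fault, evict 8, frames (4 1 7)
4 → hit
7 → hit
6 → fault, evict 4, frames (1 7 6)
7 → hit
Hits: 5.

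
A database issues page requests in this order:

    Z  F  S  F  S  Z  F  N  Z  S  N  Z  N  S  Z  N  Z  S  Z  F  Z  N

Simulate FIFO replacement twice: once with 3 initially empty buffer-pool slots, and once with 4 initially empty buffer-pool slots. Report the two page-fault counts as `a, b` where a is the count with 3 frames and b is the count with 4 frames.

6, 4

3 frames: F F F . . . . F F . . . . . . . . . . F . . → 6 faults.
4 frames: F F F . . . . F . . . . . . . . . . . . . . → 4 faults.
4 < 6: adding a frame reduced faults, as is typical.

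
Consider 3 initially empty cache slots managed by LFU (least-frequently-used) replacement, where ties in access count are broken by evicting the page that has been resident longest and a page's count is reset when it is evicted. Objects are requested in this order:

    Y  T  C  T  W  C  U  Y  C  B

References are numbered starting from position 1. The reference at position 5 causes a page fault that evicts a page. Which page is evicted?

pos 1: Y → fault, frames (Y)
pos 2: T → fault, frames (Y T)
pos 3: C → fault, frames (Y T C)
pos 4: T → hit
pos 5: W → fault, evict Y, frames (T C W)
At position 5, page Y is evicted.

Y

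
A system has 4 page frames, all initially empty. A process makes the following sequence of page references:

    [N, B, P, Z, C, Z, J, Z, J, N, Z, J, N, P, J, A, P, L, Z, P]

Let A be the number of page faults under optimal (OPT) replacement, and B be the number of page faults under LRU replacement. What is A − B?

-3

Under OPT: F F F F F . F . . . . . . . . F . F . . → 8 faults.
Under LRU: F F F F F . F . . F . . . F . F . F F . → 11 faults.
A − B = 8 − 11 = -3.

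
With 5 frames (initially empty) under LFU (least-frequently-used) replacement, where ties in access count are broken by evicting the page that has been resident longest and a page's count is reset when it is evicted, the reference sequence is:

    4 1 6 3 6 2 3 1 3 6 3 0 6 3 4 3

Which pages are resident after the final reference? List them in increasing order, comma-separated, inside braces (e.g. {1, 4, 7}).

{0, 1, 3, 4, 6}

4: miss, frames {4}
1: miss, frames {4,1}
6: miss, frames {4,1,6}
3: miss, frames {4,1,6,3}
6: hit
2: miss, frames {4,1,6,3,2}
3: hit
1: hit
3: hit
6: hit
3: hit
0: miss, evict 4, frames {1,6,3,2,0}
6: hit
3: hit
4: miss, evict 2, frames {1,6,3,0,4}
3: hit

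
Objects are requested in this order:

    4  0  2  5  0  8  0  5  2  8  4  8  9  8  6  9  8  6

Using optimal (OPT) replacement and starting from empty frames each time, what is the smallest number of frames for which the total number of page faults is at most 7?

5

f=1: 18 faults
f=2: 11 faults
f=3: 9 faults
f=4: 8 faults
f=5: 7 faults
f=6: 7 faults
f=7: 7 faults
Smallest f with faults ≤ 7 is 5.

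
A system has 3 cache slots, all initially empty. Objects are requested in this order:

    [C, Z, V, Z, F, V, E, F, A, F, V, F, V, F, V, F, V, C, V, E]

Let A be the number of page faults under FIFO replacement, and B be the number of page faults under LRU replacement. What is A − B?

Under FIFO: F F F . F . F . F . F F . . . . . F . F → 10 faults.
Under LRU: F F F . F . F . F . F . . . . . . F . F → 9 faults.
A − B = 10 − 9 = 1.

1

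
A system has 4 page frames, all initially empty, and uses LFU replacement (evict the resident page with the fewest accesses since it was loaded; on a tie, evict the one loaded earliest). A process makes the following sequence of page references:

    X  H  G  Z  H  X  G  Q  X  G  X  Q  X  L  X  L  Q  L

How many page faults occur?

X: fault, frames (X)
H: fault, frames (X H)
G: fault, frames (X H G)
Z: fault, frames (X H G Z)
H: hit
X: hit
G: hit
Q: fault, evict Z, frames (X H G Q)
X: hit
G: hit
X: hit
Q: hit
X: hit
L: fault, evict H, frames (X G Q L)
X: hit
L: hit
Q: hit
L: hit
Page faults: 6.

6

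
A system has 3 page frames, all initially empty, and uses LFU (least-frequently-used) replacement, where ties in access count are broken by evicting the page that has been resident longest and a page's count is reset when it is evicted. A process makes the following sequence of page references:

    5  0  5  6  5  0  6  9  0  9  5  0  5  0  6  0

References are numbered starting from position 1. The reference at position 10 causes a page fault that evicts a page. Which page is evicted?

0

pos 1: 5: miss, frames (5)
pos 2: 0: miss, frames (5 0)
pos 3: 5: hit
pos 4: 6: miss, frames (5 0 6)
pos 5: 5: hit
pos 6: 0: hit
pos 7: 6: hit
pos 8: 9: miss, evict 0, frames (5 6 9)
pos 9: 0: miss, evict 9, frames (5 6 0)
pos 10: 9: miss, evict 0, frames (5 6 9)
At position 10, page 0 is evicted.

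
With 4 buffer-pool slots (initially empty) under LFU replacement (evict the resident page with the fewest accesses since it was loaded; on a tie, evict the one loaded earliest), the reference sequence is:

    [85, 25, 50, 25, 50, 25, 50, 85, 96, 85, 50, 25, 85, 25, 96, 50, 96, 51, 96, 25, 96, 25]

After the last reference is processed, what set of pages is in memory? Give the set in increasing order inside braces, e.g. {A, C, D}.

{25, 50, 85, 96}

85: miss, frames {85}
25: miss, frames {85,25}
50: miss, frames {85,25,50}
25: hit
50: hit
25: hit
50: hit
85: hit
96: miss, frames {85,25,50,96}
85: hit
50: hit
25: hit
85: hit
25: hit
96: hit
50: hit
96: hit
51: miss, evict 96, frames {85,25,50,51}
96: miss, evict 51, frames {85,25,50,96}
25: hit
96: hit
25: hit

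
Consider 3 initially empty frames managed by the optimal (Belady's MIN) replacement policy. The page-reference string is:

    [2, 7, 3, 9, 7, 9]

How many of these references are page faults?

2: miss, frames [2]
7: miss, frames [2, 7]
3: miss, frames [2, 7, 3]
9: miss, evict 3, frames [2, 7, 9]
7: hit
9: hit
Page faults: 4.

4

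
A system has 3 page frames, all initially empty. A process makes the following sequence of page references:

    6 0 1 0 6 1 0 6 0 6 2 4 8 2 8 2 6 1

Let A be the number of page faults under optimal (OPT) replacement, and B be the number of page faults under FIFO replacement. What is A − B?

-1

Under OPT: F F F . . . . . . . F F F . . . . F → 7 faults.
Under FIFO: F F F . . . . . . . F F F . . . F F → 8 faults.
A − B = 7 − 8 = -1.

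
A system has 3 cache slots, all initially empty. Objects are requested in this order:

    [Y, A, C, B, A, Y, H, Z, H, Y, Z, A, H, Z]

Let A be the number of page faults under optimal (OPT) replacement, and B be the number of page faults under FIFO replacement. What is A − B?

-1

Under OPT: F F F F . . F F . . . F . . → 7 faults.
Under FIFO: F F F F . F F F . . . F . . → 8 faults.
A − B = 7 − 8 = -1.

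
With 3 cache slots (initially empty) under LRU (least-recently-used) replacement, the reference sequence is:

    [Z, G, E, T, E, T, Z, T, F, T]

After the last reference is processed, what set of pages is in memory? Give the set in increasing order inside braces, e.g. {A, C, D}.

{F, T, Z}

Z -> miss, frames [Z]
G -> miss, frames [Z, G]
E -> miss, frames [Z, G, E]
T -> miss, evict Z, frames [G, E, T]
E -> hit
T -> hit
Z -> miss, evict G, frames [E, T, Z]
T -> hit
F -> miss, evict E, frames [Z, T, F]
T -> hit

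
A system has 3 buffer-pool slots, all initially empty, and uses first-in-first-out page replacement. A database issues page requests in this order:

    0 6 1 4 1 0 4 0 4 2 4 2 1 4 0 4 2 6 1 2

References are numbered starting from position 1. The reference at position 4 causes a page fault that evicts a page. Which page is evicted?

pos 1: 0 → miss, frames (0)
pos 2: 6 → miss, frames (0 6)
pos 3: 1 → miss, frames (0 6 1)
pos 4: 4 → miss, evict 0, frames (6 1 4)
At position 4, page 0 is evicted.

0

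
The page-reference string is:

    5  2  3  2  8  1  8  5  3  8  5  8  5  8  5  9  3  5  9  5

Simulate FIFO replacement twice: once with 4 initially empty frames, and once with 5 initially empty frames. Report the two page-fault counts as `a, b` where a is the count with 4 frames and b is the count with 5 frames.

8, 7

4 frames: F F F . F F . F . . . . . . . F F . . . → 8 faults.
5 frames: F F F . F F . . . . . . . . . F . F . . → 7 faults.
7 < 8: adding a frame reduced faults, as is typical.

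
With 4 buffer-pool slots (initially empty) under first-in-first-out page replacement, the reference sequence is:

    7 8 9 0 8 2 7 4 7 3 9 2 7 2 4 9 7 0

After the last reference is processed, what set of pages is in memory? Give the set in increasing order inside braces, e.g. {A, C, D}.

{0, 2, 4, 7}

7 → fault, frames [7]
8 → fault, frames [7, 8]
9 → fault, frames [7, 8, 9]
0 → fault, frames [7, 8, 9, 0]
8 → hit
2 → fault, evict 7, frames [8, 9, 0, 2]
7 → fault, evict 8, frames [9, 0, 2, 7]
4 → fault, evict 9, frames [0, 2, 7, 4]
7 → hit
3 → fault, evict 0, frames [2, 7, 4, 3]
9 → fault, evict 2, frames [7, 4, 3, 9]
2 → fault, evict 7, frames [4, 3, 9, 2]
7 → fault, evict 4, frames [3, 9, 2, 7]
2 → hit
4 → fault, evict 3, frames [9, 2, 7, 4]
9 → hit
7 → hit
0 → fault, evict 9, frames [2, 7, 4, 0]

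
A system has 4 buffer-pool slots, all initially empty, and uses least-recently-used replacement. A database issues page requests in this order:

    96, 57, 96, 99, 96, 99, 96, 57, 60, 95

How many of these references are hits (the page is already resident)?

96 -> fault, frames {96}
57 -> fault, frames {96,57}
96 -> hit
99 -> fault, frames {57,96,99}
96 -> hit
99 -> hit
96 -> hit
57 -> hit
60 -> fault, frames {99,96,57,60}
95 -> fault, evict 99, frames {96,57,60,95}
Hits: 5.

5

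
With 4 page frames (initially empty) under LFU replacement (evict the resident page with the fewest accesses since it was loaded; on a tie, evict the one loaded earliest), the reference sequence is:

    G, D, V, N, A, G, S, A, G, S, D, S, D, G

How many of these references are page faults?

8

G -> fault, frames {G}
D -> fault, frames {G,D}
V -> fault, frames {G,D,V}
N -> fault, frames {G,D,V,N}
A -> fault, evict G, frames {D,V,N,A}
G -> fault, evict D, frames {V,N,A,G}
S -> fault, evict V, frames {N,A,G,S}
A -> hit
G -> hit
S -> hit
D -> fault, evict N, frames {A,G,S,D}
S -> hit
D -> hit
G -> hit
Page faults: 8.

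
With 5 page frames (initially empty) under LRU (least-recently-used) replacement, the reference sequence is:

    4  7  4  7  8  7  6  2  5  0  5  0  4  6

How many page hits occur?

6

4 -> fault, frames [4]
7 -> fault, frames [4, 7]
4 -> hit
7 -> hit
8 -> fault, frames [4, 7, 8]
7 -> hit
6 -> fault, frames [4, 8, 7, 6]
2 -> fault, frames [4, 8, 7, 6, 2]
5 -> fault, evict 4, frames [8, 7, 6, 2, 5]
0 -> fault, evict 8, frames [7, 6, 2, 5, 0]
5 -> hit
0 -> hit
4 -> fault, evict 7, frames [6, 2, 5, 0, 4]
6 -> hit
Hits: 6.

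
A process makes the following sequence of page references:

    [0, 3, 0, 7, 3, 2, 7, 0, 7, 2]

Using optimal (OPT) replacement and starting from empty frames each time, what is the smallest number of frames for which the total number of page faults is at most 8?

2

f=1: 10 faults
f=2: 6 faults
f=3: 4 faults
f=4: 4 faults
Smallest f with faults ≤ 8 is 2.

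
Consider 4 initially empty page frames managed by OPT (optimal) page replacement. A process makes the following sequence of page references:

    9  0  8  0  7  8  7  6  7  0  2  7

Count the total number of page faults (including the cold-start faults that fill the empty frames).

6

9 -> fault, frames [9]
0 -> fault, frames [9, 0]
8 -> fault, frames [9, 0, 8]
0 -> hit
7 -> fault, frames [9, 0, 8, 7]
8 -> hit
7 -> hit
6 -> fault, evict 8, frames [9, 0, 7, 6]
7 -> hit
0 -> hit
2 -> fault, evict 6, frames [9, 0, 7, 2]
7 -> hit
Page faults: 6.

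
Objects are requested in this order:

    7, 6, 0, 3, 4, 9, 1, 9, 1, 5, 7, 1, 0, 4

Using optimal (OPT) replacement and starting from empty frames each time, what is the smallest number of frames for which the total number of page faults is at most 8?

f=1: 14 faults
f=2: 11 faults
f=3: 10 faults
f=4: 9 faults
f=5: 8 faults
f=6: 8 faults
f=7: 8 faults
f=8: 8 faults
Smallest f with faults ≤ 8 is 5.

5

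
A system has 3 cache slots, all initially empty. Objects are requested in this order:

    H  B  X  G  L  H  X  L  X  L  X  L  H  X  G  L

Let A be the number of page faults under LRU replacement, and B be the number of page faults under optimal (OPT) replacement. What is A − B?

Under LRU: F F F F F F F . . . . . . . F F → 9 faults.
Under OPT: F F F F F . . . . . . . . . F . → 6 faults.
A − B = 9 − 6 = 3.

3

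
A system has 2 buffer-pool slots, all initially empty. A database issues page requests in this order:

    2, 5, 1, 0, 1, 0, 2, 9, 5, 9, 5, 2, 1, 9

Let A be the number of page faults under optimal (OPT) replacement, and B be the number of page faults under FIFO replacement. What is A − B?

-1

Under OPT: F F F F . . F F F . . F F . → 9 faults.
Under FIFO: F F F F . . F F F . . F F F → 10 faults.
A − B = 9 − 10 = -1.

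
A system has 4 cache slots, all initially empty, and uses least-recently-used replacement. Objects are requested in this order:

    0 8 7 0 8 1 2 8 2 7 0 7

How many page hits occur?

0: fault, frames [0]
8: fault, frames [0, 8]
7: fault, frames [0, 8, 7]
0: hit
8: hit
1: fault, frames [7, 0, 8, 1]
2: fault, evict 7, frames [0, 8, 1, 2]
8: hit
2: hit
7: fault, evict 0, frames [1, 8, 2, 7]
0: fault, evict 1, frames [8, 2, 7, 0]
7: hit
Hits: 5.

5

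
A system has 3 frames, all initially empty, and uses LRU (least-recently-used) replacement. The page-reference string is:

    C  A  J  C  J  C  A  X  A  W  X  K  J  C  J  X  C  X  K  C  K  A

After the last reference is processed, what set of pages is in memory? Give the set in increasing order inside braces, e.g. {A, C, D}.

{A, C, K}

C → fault, frames [C]
A → fault, frames [C, A]
J → fault, frames [C, A, J]
C → hit
J → hit
C → hit
A → hit
X → fault, evict J, frames [C, A, X]
A → hit
W → fault, evict C, frames [X, A, W]
X → hit
K → fault, evict A, frames [W, X, K]
J → fault, evict W, frames [X, K, J]
C → fault, evict X, frames [K, J, C]
J → hit
X → fault, evict K, frames [C, J, X]
C → hit
X → hit
K → fault, evict J, frames [C, X, K]
C → hit
K → hit
A → fault, evict X, frames [C, K, A]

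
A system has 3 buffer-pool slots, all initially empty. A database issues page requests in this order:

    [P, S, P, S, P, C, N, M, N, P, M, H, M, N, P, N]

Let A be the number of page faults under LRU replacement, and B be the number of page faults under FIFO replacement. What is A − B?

1

Under LRU: F F . . . F F F . F . F . F F . → 9 faults.
Under FIFO: F F . . . F F F . F . F . F . . → 8 faults.
A − B = 9 − 8 = 1.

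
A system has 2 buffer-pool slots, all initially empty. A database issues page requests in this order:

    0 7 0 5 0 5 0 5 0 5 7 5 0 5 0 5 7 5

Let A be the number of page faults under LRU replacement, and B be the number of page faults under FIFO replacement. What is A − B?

-3

Under LRU: F F . F . . . . . . F . F . . . F . → 6 faults.
Under FIFO: F F . F F . . . . . F F F . . . F F → 9 faults.
A − B = 6 − 9 = -3.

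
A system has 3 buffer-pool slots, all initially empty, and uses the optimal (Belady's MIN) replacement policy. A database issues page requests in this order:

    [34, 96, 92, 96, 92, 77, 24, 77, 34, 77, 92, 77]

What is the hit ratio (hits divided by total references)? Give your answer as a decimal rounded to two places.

34 -> fault, frames [34]
96 -> fault, frames [34, 96]
92 -> fault, frames [34, 96, 92]
96 -> hit
92 -> hit
77 -> fault, evict 96, frames [34, 92, 77]
24 -> fault, evict 92, frames [34, 77, 24]
77 -> hit
34 -> hit
77 -> hit
92 -> fault, evict 24, frames [34, 77, 92]
77 -> hit
Hits: 6 of 12 references → 6/12 = 0.5000.

0.50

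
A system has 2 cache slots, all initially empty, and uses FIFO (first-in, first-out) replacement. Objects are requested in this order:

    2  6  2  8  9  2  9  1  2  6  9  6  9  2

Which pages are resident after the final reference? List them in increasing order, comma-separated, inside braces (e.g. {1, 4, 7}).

{2, 9}

2 → miss, frames [2]
6 → miss, frames [2, 6]
2 → hit
8 → miss, evict 2, frames [6, 8]
9 → miss, evict 6, frames [8, 9]
2 → miss, evict 8, frames [9, 2]
9 → hit
1 → miss, evict 9, frames [2, 1]
2 → hit
6 → miss, evict 2, frames [1, 6]
9 → miss, evict 1, frames [6, 9]
6 → hit
9 → hit
2 → miss, evict 6, frames [9, 2]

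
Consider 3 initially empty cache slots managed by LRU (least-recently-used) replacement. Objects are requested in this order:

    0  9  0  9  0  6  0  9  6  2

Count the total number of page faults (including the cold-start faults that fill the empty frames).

0: miss, frames {0}
9: miss, frames {0,9}
0: hit
9: hit
0: hit
6: miss, frames {9,0,6}
0: hit
9: hit
6: hit
2: miss, evict 0, frames {9,6,2}
Page faults: 4.

4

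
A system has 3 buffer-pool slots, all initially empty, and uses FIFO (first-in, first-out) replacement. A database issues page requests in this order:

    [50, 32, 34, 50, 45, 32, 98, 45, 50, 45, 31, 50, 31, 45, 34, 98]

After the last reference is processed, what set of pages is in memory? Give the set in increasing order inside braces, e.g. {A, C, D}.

50 → fault, frames [50]
32 → fault, frames [50, 32]
34 → fault, frames [50, 32, 34]
50 → hit
45 → fault, evict 50, frames [32, 34, 45]
32 → hit
98 → fault, evict 32, frames [34, 45, 98]
45 → hit
50 → fault, evict 34, frames [45, 98, 50]
45 → hit
31 → fault, evict 45, frames [98, 50, 31]
50 → hit
31 → hit
45 → fault, evict 98, frames [50, 31, 45]
34 → fault, evict 50, frames [31, 45, 34]
98 → fault, evict 31, frames [45, 34, 98]

{34, 45, 98}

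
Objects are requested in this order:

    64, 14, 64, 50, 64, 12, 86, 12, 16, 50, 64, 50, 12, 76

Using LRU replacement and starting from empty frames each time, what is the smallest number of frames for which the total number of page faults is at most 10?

2

f=1: 14 faults
f=2: 10 faults
f=3: 10 faults
f=4: 9 faults
f=5: 7 faults
f=6: 7 faults
f=7: 7 faults
Smallest f with faults ≤ 10 is 2.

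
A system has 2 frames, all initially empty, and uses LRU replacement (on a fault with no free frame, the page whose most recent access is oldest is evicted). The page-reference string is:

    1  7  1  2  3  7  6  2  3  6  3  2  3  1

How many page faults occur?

11

1: fault, frames [1]
7: fault, frames [1, 7]
1: hit
2: fault, evict 7, frames [1, 2]
3: fault, evict 1, frames [2, 3]
7: fault, evict 2, frames [3, 7]
6: fault, evict 3, frames [7, 6]
2: fault, evict 7, frames [6, 2]
3: fault, evict 6, frames [2, 3]
6: fault, evict 2, frames [3, 6]
3: hit
2: fault, evict 6, frames [3, 2]
3: hit
1: fault, evict 2, frames [3, 1]
Page faults: 11.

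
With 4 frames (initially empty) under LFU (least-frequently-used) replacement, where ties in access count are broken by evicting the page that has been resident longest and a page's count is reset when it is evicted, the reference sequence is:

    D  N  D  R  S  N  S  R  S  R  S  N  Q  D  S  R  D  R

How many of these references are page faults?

D -> miss, frames (D)
N -> miss, frames (D N)
D -> hit
R -> miss, frames (D N R)
S -> miss, frames (D N R S)
N -> hit
S -> hit
R -> hit
S -> hit
R -> hit
S -> hit
N -> hit
Q -> miss, evict D, frames (N R S Q)
D -> miss, evict Q, frames (N R S D)
S -> hit
R -> hit
D -> hit
R -> hit
Page faults: 6.

6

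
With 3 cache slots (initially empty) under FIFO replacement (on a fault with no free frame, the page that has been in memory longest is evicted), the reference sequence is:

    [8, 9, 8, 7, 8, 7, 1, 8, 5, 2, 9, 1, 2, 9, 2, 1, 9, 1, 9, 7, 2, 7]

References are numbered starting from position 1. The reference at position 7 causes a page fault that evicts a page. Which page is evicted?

8

pos 1: 8: miss, frames [8]
pos 2: 9: miss, frames [8, 9]
pos 3: 8: hit
pos 4: 7: miss, frames [8, 9, 7]
pos 5: 8: hit
pos 6: 7: hit
pos 7: 1: miss, evict 8, frames [9, 7, 1]
At position 7, page 8 is evicted.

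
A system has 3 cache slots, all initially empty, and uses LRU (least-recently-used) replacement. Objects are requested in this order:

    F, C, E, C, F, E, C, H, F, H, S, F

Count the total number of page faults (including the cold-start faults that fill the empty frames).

F -> fault, frames {F}
C -> fault, frames {F,C}
E -> fault, frames {F,C,E}
C -> hit
F -> hit
E -> hit
C -> hit
H -> fault, evict F, frames {E,C,H}
F -> fault, evict E, frames {C,H,F}
H -> hit
S -> fault, evict C, frames {F,H,S}
F -> hit
Page faults: 6.

6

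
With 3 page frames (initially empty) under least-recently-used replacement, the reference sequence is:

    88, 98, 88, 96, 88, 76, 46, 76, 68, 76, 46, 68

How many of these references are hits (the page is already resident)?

6

88: fault, frames {88}
98: fault, frames {88,98}
88: hit
96: fault, frames {98,88,96}
88: hit
76: fault, evict 98, frames {96,88,76}
46: fault, evict 96, frames {88,76,46}
76: hit
68: fault, evict 88, frames {46,76,68}
76: hit
46: hit
68: hit
Hits: 6.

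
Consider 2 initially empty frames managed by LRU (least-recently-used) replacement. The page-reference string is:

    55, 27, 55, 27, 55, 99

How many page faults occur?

55 -> miss, frames (55)
27 -> miss, frames (55 27)
55 -> hit
27 -> hit
55 -> hit
99 -> miss, evict 27, frames (55 99)
Page faults: 3.

3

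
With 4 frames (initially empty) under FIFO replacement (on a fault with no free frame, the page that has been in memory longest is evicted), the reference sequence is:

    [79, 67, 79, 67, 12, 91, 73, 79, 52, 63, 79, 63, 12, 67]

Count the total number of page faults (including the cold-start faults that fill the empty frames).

79 -> miss, frames {79}
67 -> miss, frames {79,67}
79 -> hit
67 -> hit
12 -> miss, frames {79,67,12}
91 -> miss, frames {79,67,12,91}
73 -> miss, evict 79, frames {67,12,91,73}
79 -> miss, evict 67, frames {12,91,73,79}
52 -> miss, evict 12, frames {91,73,79,52}
63 -> miss, evict 91, frames {73,79,52,63}
79 -> hit
63 -> hit
12 -> miss, evict 73, frames {79,52,63,12}
67 -> miss, evict 79, frames {52,63,12,67}
Page faults: 10.

10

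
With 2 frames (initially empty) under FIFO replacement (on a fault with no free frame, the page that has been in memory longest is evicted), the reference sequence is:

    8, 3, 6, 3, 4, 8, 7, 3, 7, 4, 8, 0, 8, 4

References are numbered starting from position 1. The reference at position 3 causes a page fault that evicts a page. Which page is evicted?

8

pos 1: 8 -> miss, frames {8}
pos 2: 3 -> miss, frames {8,3}
pos 3: 6 -> miss, evict 8, frames {3,6}
At position 3, page 8 is evicted.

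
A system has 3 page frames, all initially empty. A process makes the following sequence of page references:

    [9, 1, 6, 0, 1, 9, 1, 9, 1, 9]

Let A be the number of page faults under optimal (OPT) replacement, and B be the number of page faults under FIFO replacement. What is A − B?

Under OPT: F F F F . . . . . . → 4 faults.
Under FIFO: F F F F . F F . . . → 6 faults.
A − B = 4 − 6 = -2.

-2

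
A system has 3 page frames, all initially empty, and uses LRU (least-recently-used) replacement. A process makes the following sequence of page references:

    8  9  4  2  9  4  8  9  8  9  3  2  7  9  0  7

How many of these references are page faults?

8: miss, frames [8]
9: miss, frames [8, 9]
4: miss, frames [8, 9, 4]
2: miss, evict 8, frames [9, 4, 2]
9: hit
4: hit
8: miss, evict 2, frames [9, 4, 8]
9: hit
8: hit
9: hit
3: miss, evict 4, frames [8, 9, 3]
2: miss, evict 8, frames [9, 3, 2]
7: miss, evict 9, frames [3, 2, 7]
9: miss, evict 3, frames [2, 7, 9]
0: miss, evict 2, frames [7, 9, 0]
7: hit
Page faults: 10.

10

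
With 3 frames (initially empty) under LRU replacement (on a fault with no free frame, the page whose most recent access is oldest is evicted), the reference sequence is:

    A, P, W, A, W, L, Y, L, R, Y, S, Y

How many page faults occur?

7

A: fault, frames [A]
P: fault, frames [A, P]
W: fault, frames [A, P, W]
A: hit
W: hit
L: fault, evict P, frames [A, W, L]
Y: fault, evict A, frames [W, L, Y]
L: hit
R: fault, evict W, frames [Y, L, R]
Y: hit
S: fault, evict L, frames [R, Y, S]
Y: hit
Page faults: 7.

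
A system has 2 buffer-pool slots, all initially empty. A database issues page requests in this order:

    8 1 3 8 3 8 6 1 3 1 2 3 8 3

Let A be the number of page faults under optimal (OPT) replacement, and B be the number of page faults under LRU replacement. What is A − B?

-3

Under OPT: F F F . . . F F . . F . F . → 7 faults.
Under LRU: F F F F . . F F F . F F F . → 10 faults.
A − B = 7 − 10 = -3.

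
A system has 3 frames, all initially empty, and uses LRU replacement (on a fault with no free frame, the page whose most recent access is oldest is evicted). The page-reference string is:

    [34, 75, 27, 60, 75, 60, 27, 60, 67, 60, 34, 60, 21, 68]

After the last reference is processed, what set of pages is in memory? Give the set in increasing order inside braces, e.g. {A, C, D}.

{21, 60, 68}

34: miss, frames (34)
75: miss, frames (34 75)
27: miss, frames (34 75 27)
60: miss, evict 34, frames (75 27 60)
75: hit
60: hit
27: hit
60: hit
67: miss, evict 75, frames (27 60 67)
60: hit
34: miss, evict 27, frames (67 60 34)
60: hit
21: miss, evict 67, frames (34 60 21)
68: miss, evict 34, frames (60 21 68)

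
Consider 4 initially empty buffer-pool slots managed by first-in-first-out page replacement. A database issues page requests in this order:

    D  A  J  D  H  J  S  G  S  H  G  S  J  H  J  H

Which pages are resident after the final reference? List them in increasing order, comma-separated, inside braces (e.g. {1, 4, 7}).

D -> fault, frames [D]
A -> fault, frames [D, A]
J -> fault, frames [D, A, J]
D -> hit
H -> fault, frames [D, A, J, H]
J -> hit
S -> fault, evict D, frames [A, J, H, S]
G -> fault, evict A, frames [J, H, S, G]
S -> hit
H -> hit
G -> hit
S -> hit
J -> hit
H -> hit
J -> hit
H -> hit

{G, H, J, S}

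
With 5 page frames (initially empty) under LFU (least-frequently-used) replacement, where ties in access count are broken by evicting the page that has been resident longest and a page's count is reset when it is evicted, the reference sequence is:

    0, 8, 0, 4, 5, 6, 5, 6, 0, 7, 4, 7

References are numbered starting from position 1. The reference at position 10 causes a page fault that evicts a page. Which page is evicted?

pos 1: 0 → miss, frames [0]
pos 2: 8 → miss, frames [0, 8]
pos 3: 0 → hit
pos 4: 4 → miss, frames [0, 8, 4]
pos 5: 5 → miss, frames [0, 8, 4, 5]
pos 6: 6 → miss, frames [0, 8, 4, 5, 6]
pos 7: 5 → hit
pos 8: 6 → hit
pos 9: 0 → hit
pos 10: 7 → miss, evict 8, frames [0, 4, 5, 6, 7]
At position 10, page 8 is evicted.

8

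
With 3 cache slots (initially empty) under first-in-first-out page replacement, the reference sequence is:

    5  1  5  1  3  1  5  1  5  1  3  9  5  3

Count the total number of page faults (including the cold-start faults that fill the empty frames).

5: miss, frames [5]
1: miss, frames [5, 1]
5: hit
1: hit
3: miss, frames [5, 1, 3]
1: hit
5: hit
1: hit
5: hit
1: hit
3: hit
9: miss, evict 5, frames [1, 3, 9]
5: miss, evict 1, frames [3, 9, 5]
3: hit
Page faults: 5.

5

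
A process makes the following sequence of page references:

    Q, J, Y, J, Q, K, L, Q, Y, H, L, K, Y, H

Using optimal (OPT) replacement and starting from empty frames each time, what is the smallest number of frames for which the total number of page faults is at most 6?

f=1: 14 faults
f=2: 10 faults
f=3: 7 faults
f=4: 6 faults
f=5: 6 faults
f=6: 6 faults
Smallest f with faults ≤ 6 is 4.

4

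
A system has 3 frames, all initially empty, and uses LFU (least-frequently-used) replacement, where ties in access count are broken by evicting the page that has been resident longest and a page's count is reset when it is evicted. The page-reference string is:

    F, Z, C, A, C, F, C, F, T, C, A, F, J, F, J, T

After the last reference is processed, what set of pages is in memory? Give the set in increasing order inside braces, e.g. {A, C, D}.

F: fault, frames (F)
Z: fault, frames (F Z)
C: fault, frames (F Z C)
A: fault, evict F, frames (Z C A)
C: hit
F: fault, evict Z, frames (C A F)
C: hit
F: hit
T: fault, evict A, frames (C F T)
C: hit
A: fault, evict T, frames (C F A)
F: hit
J: fault, evict A, frames (C F J)
F: hit
J: hit
T: fault, evict J, frames (C F T)

{C, F, T}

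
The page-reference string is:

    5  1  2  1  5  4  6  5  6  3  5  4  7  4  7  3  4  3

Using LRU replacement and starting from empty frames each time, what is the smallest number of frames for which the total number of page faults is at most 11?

3

f=1: 18 faults
f=2: 13 faults
f=3: 9 faults
f=4: 7 faults
f=5: 7 faults
f=6: 7 faults
f=7: 7 faults
Smallest f with faults ≤ 11 is 3.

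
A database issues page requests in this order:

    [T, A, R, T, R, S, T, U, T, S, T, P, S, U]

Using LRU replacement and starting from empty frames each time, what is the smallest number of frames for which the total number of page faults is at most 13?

2

f=1: 14 faults
f=2: 11 faults
f=3: 7 faults
f=4: 6 faults
f=5: 6 faults
f=6: 6 faults
Smallest f with faults ≤ 13 is 2.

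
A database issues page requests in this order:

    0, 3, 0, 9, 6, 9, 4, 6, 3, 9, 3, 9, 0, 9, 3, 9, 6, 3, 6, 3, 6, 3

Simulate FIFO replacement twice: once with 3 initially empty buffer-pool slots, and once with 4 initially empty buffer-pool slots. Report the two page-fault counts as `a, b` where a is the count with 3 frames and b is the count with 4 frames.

3 frames: F F . F F . F . F F . . F . . . F F . . . . → 10 faults.
4 frames: F F . F F . F . . . . . F . F F F . . . . . → 9 faults.
9 < 10: adding a frame reduced faults, as is typical.

10, 9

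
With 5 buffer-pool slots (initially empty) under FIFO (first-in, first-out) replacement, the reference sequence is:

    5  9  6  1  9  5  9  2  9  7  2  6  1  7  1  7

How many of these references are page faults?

5 -> fault, frames {5}
9 -> fault, frames {5,9}
6 -> fault, frames {5,9,6}
1 -> fault, frames {5,9,6,1}
9 -> hit
5 -> hit
9 -> hit
2 -> fault, frames {5,9,6,1,2}
9 -> hit
7 -> fault, evict 5, frames {9,6,1,2,7}
2 -> hit
6 -> hit
1 -> hit
7 -> hit
1 -> hit
7 -> hit
Page faults: 6.

6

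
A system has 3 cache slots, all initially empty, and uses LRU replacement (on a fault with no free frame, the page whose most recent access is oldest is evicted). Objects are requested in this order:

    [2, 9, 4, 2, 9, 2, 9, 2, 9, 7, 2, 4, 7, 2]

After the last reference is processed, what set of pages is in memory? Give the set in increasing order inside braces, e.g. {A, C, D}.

{2, 4, 7}

2 → fault, frames {2}
9 → fault, frames {2,9}
4 → fault, frames {2,9,4}
2 → hit
9 → hit
2 → hit
9 → hit
2 → hit
9 → hit
7 → fault, evict 4, frames {2,9,7}
2 → hit
4 → fault, evict 9, frames {7,2,4}
7 → hit
2 → hit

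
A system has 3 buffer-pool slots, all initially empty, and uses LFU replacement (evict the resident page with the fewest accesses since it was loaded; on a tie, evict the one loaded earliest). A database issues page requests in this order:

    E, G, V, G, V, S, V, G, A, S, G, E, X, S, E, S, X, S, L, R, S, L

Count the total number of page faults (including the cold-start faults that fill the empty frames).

E → fault, frames [E]
G → fault, frames [E, G]
V → fault, frames [E, G, V]
G → hit
V → hit
S → fault, evict E, frames [G, V, S]
V → hit
G → hit
A → fault, evict S, frames [G, V, A]
S → fault, evict A, frames [G, V, S]
G → hit
E → fault, evict S, frames [G, V, E]
X → fault, evict E, frames [G, V, X]
S → fault, evict X, frames [G, V, S]
E → fault, evict S, frames [G, V, E]
S → fault, evict E, frames [G, V, S]
X → fault, evict S, frames [G, V, X]
S → fault, evict X, frames [G, V, S]
L → fault, evict S, frames [G, V, L]
R → fault, evict L, frames [G, V, R]
S → fault, evict R, frames [G, V, S]
L → fault, evict S, frames [G, V, L]
Page faults: 17.

17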